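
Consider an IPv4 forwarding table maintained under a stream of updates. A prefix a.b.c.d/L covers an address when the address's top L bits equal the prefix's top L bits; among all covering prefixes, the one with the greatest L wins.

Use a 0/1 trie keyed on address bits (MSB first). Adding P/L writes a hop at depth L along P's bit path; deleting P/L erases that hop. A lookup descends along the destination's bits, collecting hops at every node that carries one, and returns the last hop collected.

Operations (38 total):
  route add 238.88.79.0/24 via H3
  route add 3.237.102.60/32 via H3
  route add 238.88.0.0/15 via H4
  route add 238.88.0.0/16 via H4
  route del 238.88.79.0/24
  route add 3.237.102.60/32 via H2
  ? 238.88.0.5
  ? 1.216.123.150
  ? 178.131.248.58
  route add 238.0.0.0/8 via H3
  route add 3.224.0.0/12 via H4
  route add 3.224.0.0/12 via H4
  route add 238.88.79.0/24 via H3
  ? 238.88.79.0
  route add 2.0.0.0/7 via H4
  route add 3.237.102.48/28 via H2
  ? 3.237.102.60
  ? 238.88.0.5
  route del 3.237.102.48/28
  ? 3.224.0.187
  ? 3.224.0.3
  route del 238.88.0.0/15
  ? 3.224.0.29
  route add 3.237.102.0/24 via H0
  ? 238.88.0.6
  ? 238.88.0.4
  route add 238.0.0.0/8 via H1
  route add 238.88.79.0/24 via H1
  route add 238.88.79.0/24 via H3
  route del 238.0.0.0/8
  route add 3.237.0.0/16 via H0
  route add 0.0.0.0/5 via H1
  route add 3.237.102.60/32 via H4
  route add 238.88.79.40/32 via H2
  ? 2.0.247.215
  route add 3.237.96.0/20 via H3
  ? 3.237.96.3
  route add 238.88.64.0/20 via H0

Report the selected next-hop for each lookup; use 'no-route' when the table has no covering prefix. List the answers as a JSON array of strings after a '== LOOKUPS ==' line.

Process each operation:
  add 238.88.79.0/24 -> H3 at depth 24
  add 3.237.102.60/32 -> H3 at depth 32
  add 238.88.0.0/15 -> H4 at depth 15
  add 238.88.0.0/16 -> H4 at depth 16
  - 238.88.79.0/24 clear@24
  add 3.237.102.60/32 -> H2 at depth 32
  lookup 238.88.0.5: bits 11101110010110000 walk d0:-→d1:-→d2:-→d3:-→d4:-→d5:-→d6:-→d7:-→d8:-→d9:-→d10:-→d11:-→d12:-→d13:-→d14:-→d15:H4→d16:H4→d17:- -> H4
  lookup 1.216.123.150: bits 000000 walk d0:-→d1:-→d2:-→d3:-→d4:-→d5:-→d6:- -> no-route
  lookup 178.131.248.58: bits 1 walk d0:-→d1:- -> no-route
  add 238.0.0.0/8 -> H3 at depth 8
  add 3.224.0.0/12 -> H4 at depth 12
  add 3.224.0.0/12 -> H4 at depth 12
  add 238.88.79.0/24 -> H3 at depth 24
  lookup 238.88.79.0: bits 111011100101100001001111 walk d0:-→d1:-→d2:-→d3:-→d4:-→d5:-→d6:-→d7:-→d8:H3→d9:-→d10:-→d11:-→d12:-→d13:-→d14:-→d15:H4→d16:H4→d17:-→d18:-→d19:-→d20:-→d21:-→d22:-→d23:-→d24:H3 -> H3
  add 2.0.0.0/7 -> H4 at depth 7
  add 3.237.102.48/28 -> H2 at depth 28
  lookup 3.237.102.60: bits 00000011111011010110011000111100 walk d0:-→d1:-→d2:-→d3:-→d4:-→d5:-→d6:-→d7:H4→d8:-→d9:-→d10:-→d11:-→d12:H4→d13:-→d14:-→d15:-→d16:-→d17:-→d18:-→d19:-→d20:-→d21:-→d22:-→d23:-→d24:-→d25:-→d26:-→d27:-→d28:H2→d29:-→d30:-→d31:-→d32:H2 -> H2
  lookup 238.88.0.5: bits 11101110010110000 walk d0:-→d1:-→d2:-→d3:-→d4:-→d5:-→d6:-→d7:-→d8:H3→d9:-→d10:-→d11:-→d12:-→d13:-→d14:-→d15:H4→d16:H4→d17:- -> H4
  - 3.237.102.48/28 clear@28
  lookup 3.224.0.187: bits 000000111110 walk d0:-→d1:-→d2:-→d3:-→d4:-→d5:-→d6:-→d7:H4→d8:-→d9:-→d10:-→d11:-→d12:H4 -> H4
  lookup 3.224.0.3: bits 000000111110 walk d0:-→d1:-→d2:-→d3:-→d4:-→d5:-→d6:-→d7:H4→d8:-→d9:-→d10:-→d11:-→d12:H4 -> H4
  - 238.88.0.0/15 clear@15
  lookup 3.224.0.29: bits 000000111110 walk d0:-→d1:-→d2:-→d3:-→d4:-→d5:-→d6:-→d7:H4→d8:-→d9:-→d10:-→d11:-→d12:H4 -> H4
  add 3.237.102.0/24 -> H0 at depth 24
  lookup 238.88.0.6: bits 11101110010110000 walk d0:-→d1:-→d2:-→d3:-→d4:-→d5:-→d6:-→d7:-→d8:H3→d9:-→d10:-→d11:-→d12:-→d13:-→d14:-→d15:-→d16:H4→d17:- -> H4
  lookup 238.88.0.4: bits 11101110010110000 walk d0:-→d1:-→d2:-→d3:-→d4:-→d5:-→d6:-→d7:-→d8:H3→d9:-→d10:-→d11:-→d12:-→d13:-→d14:-→d15:-→d16:H4→d17:- -> H4
  add 238.0.0.0/8 -> H1 at depth 8
  add 238.88.79.0/24 -> H1 at depth 24
  add 238.88.79.0/24 -> H3 at depth 24
  - 238.0.0.0/8 clear@8
  add 3.237.0.0/16 -> H0 at depth 16
  add 0.0.0.0/5 -> H1 at depth 5
  add 3.237.102.60/32 -> H4 at depth 32
  add 238.88.79.40/32 -> H2 at depth 32
  lookup 2.0.247.215: bits 0000001 walk d0:-→d1:-→d2:-→d3:-→d4:-→d5:H1→d6:-→d7:H4 -> H4
  add 3.237.96.0/20 -> H3 at depth 20
  lookup 3.237.96.3: bits 000000111110110101100 walk d0:-→d1:-→d2:-→d3:-→d4:-→d5:H1→d6:-→d7:H4→d8:-→d9:-→d10:-→d11:-→d12:H4→d13:-→d14:-→d15:-→d16:H0→d17:-→d18:-→d19:-→d20:H3→d21:- -> H3
  add 238.88.64.0/20 -> H0 at depth 20

== LOOKUPS ==
["H4","no-route","no-route","H3","H2","H4","H4","H4","H4","H4","H4","H4","H3"]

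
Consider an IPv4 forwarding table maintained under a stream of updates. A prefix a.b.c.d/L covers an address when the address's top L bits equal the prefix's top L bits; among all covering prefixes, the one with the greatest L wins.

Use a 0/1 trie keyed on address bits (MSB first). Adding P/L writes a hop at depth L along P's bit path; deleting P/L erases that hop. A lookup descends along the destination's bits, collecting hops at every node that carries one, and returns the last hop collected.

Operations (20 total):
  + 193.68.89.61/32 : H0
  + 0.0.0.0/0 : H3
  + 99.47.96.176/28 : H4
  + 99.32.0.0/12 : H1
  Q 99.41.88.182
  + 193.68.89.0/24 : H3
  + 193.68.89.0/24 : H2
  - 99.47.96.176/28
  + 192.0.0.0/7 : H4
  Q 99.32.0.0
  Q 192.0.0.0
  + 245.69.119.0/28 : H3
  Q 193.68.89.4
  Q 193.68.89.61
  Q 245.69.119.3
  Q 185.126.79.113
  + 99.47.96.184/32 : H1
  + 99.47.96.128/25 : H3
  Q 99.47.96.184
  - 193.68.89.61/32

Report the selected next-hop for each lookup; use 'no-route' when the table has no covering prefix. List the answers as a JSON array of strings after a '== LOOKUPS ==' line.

Apply in order:
  add 193.68.89.61/32 -> H0 at depth 32
  add 0.0.0.0/0 -> H3 at depth 0
  add 99.47.96.176/28 -> H4 at depth 28
  add 99.32.0.0/12 -> H1 at depth 12
  lookup 99.41.88.182: bits 0110001100101 walk d0:H3→d1:-→d2:-→d3:-→d4:-→d5:-→d6:-→d7:-→d8:-→d9:-→d10:-→d11:-→d12:H1→d13:- -> H1
  add 193.68.89.0/24 -> H3 at depth 24
  add 193.68.89.0/24 -> H2 at depth 24
  - 99.47.96.176/28 clear@28
  add 192.0.0.0/7 -> H4 at depth 7
  lookup 99.32.0.0: bits 011000110010 walk d0:H3→d1:-→d2:-→d3:-→d4:-→d5:-→d6:-→d7:-→d8:-→d9:-→d10:-→d11:-→d12:H1 -> H1
  lookup 192.0.0.0: bits 1100000 walk d0:H3→d1:-→d2:-→d3:-→d4:-→d5:-→d6:-→d7:H4 -> H4
  add 245.69.119.0/28 -> H3 at depth 28
  lookup 193.68.89.4: bits 11000001010001000101100100 walk d0:H3→d1:-→d2:-→d3:-→d4:-→d5:-→d6:-→d7:H4→d8:-→d9:-→d10:-→d11:-→d12:-→d13:-→d14:-→d15:-→d16:-→d17:-→d18:-→d19:-→d20:-→d21:-→d22:-→d23:-→d24:H2→d25:-→d26:- -> H2
  lookup 193.68.89.61: bits 11000001010001000101100100111101 walk d0:H3→d1:-→d2:-→d3:-→d4:-→d5:-→d6:-→d7:H4→d8:-→d9:-→d10:-→d11:-→d12:-→d13:-→d14:-→d15:-→d16:-→d17:-→d18:-→d19:-→d20:-→d21:-→d22:-→d23:-→d24:H2→d25:-→d26:-→d27:-→d28:-→d29:-→d30:-→d31:-→d32:H0 -> H0
  lookup 245.69.119.3: bits 1111010101000101011101110000 walk d0:H3→d1:-→d2:-→d3:-→d4:-→d5:-→d6:-→d7:-→d8:-→d9:-→d10:-→d11:-→d12:-→d13:-→d14:-→d15:-→d16:-→d17:-→d18:-→d19:-→d20:-→d21:-→d22:-→d23:-→d24:-→d25:-→d26:-→d27:-→d28:H3 -> H3
  lookup 185.126.79.113: bits 1 walk d0:H3→d1:- -> H3
  add 99.47.96.184/32 -> H1 at depth 32
  add 99.47.96.128/25 -> H3 at depth 25
  lookup 99.47.96.184: bits 01100011001011110110000010111000 walk d0:H3→d1:-→d2:-→d3:-→d4:-→d5:-→d6:-→d7:-→d8:-→d9:-→d10:-→d11:-→d12:H1→d13:-→d14:-→d15:-→d16:-→d17:-→d18:-→d19:-→d20:-→d21:-→d22:-→d23:-→d24:-→d25:H3→d26:-→d27:-→d28:-→d29:-→d30:-→d31:-→d32:H1 -> H1
  - 193.68.89.61/32 clear@32

== LOOKUPS ==
["H1","H1","H4","H2","H0","H3","H3","H1"]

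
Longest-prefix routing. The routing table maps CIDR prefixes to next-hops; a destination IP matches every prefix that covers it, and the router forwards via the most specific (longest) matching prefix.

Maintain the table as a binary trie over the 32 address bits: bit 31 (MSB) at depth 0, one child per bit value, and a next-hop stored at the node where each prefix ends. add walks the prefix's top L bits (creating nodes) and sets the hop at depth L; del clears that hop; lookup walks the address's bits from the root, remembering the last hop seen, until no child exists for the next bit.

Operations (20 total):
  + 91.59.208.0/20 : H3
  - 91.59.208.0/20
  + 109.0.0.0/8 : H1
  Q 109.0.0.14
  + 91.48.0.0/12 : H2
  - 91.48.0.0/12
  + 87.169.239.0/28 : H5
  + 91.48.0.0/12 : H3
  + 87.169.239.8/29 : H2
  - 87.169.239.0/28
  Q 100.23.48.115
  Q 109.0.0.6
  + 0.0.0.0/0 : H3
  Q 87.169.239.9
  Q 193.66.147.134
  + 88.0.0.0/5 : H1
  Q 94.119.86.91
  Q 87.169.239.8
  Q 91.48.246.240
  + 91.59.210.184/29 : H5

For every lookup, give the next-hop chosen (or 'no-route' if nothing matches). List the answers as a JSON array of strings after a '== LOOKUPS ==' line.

Trace:
  add 91.59.208.0/20 -> H3 at depth 20
  del 91.59.208.0/20 (clear depth 20)
  add 109.0.0.0/8 -> H1 at depth 8
  Q 109.0.0.14: descend 01101101 ; hops seen [H1] ; pick H1
  add 91.48.0.0/12 -> H2 at depth 12
  del 91.48.0.0/12 (clear depth 12)
  add 87.169.239.0/28 -> H5 at depth 28
  add 91.48.0.0/12 -> H3 at depth 12
  add 87.169.239.8/29 -> H2 at depth 29
  del 87.169.239.0/28 (clear depth 28)
  Q 100.23.48.115: descend 0110 ; hops seen [∅] ; pick no-route
  Q 109.0.0.6: descend 01101101 ; hops seen [H1] ; pick H1
  add 0.0.0.0/0 -> H3 at depth 0
  Q 87.169.239.9: descend 01010111101010011110111100001 ; hops seen [H3,H2] ; pick H2
  Q 193.66.147.134: descend ε ; hops seen [H3] ; pick H3
  add 88.0.0.0/5 -> H1 at depth 5
  Q 94.119.86.91: descend 01011 ; hops seen [H3,H1] ; pick H1
  Q 87.169.239.8: descend 01010111101010011110111100001 ; hops seen [H3,H2] ; pick H2
  Q 91.48.246.240: descend 010110110011 ; hops seen [H3,H1,H3] ; pick H3
  add 91.59.210.184/29 -> H5 at depth 29

== LOOKUPS ==
["H1","no-route","H1","H2","H3","H1","H2","H3"]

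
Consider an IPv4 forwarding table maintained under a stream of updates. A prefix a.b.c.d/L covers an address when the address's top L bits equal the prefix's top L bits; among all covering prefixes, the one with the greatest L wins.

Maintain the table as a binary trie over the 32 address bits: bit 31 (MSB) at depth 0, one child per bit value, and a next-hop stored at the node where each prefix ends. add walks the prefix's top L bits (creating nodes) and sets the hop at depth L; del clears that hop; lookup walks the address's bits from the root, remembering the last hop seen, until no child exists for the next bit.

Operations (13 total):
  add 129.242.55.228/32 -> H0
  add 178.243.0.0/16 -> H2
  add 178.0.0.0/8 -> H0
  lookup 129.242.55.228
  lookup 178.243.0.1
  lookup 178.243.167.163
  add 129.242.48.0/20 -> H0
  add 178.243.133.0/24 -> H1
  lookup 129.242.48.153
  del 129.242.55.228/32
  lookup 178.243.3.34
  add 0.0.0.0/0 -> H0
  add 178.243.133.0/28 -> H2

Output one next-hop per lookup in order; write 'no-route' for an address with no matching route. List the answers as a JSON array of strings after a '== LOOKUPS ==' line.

Apply in order:
  add 129.242.55.228/32 -> H0 at depth 32
  add 178.243.0.0/16 -> H2 at depth 16
  add 178.0.0.0/8 -> H0 at depth 8
  ? 129.242.55.228  path d0:-→d1:-→d2:-→d3:-→d4:-→d5:-→d6:-→d7:-→d8:-→d9:-→d10:-→d11:-→d12:-→d13:-→d14:-→d15:-→d16:-→d17:-→d18:-→d19:-→d20:-→d21:-→d22:-→d23:-→d24:-→d25:-→d26:-→d27:-→d28:-→d29:-→d30:-→d31:-→d32:H0  best=H0
  ? 178.243.0.1  path d0:-→d1:-→d2:-→d3:-→d4:-→d5:-→d6:-→d7:-→d8:H0→d9:-→d10:-→d11:-→d12:-→d13:-→d14:-→d15:-→d16:H2  best=H2
  ? 178.243.167.163  path d0:-→d1:-→d2:-→d3:-→d4:-→d5:-→d6:-→d7:-→d8:H0→d9:-→d10:-→d11:-→d12:-→d13:-→d14:-→d15:-→d16:H2  best=H2
  add 129.242.48.0/20 -> H0 at depth 20
  add 178.243.133.0/24 -> H1 at depth 24
  ? 129.242.48.153  path d0:-→d1:-→d2:-→d3:-→d4:-→d5:-→d6:-→d7:-→d8:-→d9:-→d10:-→d11:-→d12:-→d13:-→d14:-→d15:-→d16:-→d17:-→d18:-→d19:-→d20:H0→d21:-  best=H0
  - 129.242.55.228/32 clear@32
  ? 178.243.3.34  path d0:-→d1:-→d2:-→d3:-→d4:-→d5:-→d6:-→d7:-→d8:H0→d9:-→d10:-→d11:-→d12:-→d13:-→d14:-→d15:-→d16:H2  best=H2
  add 0.0.0.0/0 -> H0 at depth 0
  add 178.243.133.0/28 -> H2 at depth 28

== LOOKUPS ==
["H0","H2","H2","H0","H2"]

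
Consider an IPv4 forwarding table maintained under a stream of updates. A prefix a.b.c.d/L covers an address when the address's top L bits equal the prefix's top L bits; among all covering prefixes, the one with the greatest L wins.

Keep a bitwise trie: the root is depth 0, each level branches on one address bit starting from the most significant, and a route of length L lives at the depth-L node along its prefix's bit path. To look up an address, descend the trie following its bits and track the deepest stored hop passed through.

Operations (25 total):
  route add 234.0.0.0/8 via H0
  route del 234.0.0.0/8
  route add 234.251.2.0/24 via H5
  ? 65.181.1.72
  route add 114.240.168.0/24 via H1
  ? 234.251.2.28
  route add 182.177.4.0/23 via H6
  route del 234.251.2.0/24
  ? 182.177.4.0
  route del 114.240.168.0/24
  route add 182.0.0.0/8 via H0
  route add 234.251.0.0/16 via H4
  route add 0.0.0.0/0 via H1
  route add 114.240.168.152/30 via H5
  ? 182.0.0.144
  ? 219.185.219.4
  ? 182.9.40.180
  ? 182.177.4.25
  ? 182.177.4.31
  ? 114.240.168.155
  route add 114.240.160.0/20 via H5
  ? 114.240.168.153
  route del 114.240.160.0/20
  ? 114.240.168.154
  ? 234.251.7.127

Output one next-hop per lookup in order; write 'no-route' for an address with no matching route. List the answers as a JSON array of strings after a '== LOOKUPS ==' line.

Apply in order:
  add 234.0.0.0/8 -> H0 at depth 8
  del 234.0.0.0/8 (clear depth 8)
  add 234.251.2.0/24 -> H5 at depth 24
  lookup 65.181.1.72: bits ε walk d0:- -> no-route
  add 114.240.168.0/24 -> H1 at depth 24
  lookup 234.251.2.28: bits 111010101111101100000010 walk d0:-→d1:-→d2:-→d3:-→d4:-→d5:-→d6:-→d7:-→d8:-→d9:-→d10:-→d11:-→d12:-→d13:-→d14:-→d15:-→d16:-→d17:-→d18:-→d19:-→d20:-→d21:-→d22:-→d23:-→d24:H5 -> H5
  add 182.177.4.0/23 -> H6 at depth 23
  del 234.251.2.0/24 (clear depth 24)
  lookup 182.177.4.0: bits 10110110101100010000010 walk d0:-→d1:-→d2:-→d3:-→d4:-→d5:-→d6:-→d7:-→d8:-→d9:-→d10:-→d11:-→d12:-→d13:-→d14:-→d15:-→d16:-→d17:-→d18:-→d19:-→d20:-→d21:-→d22:-→d23:H6 -> H6
  del 114.240.168.0/24 (clear depth 24)
  add 182.0.0.0/8 -> H0 at depth 8
  add 234.251.0.0/16 -> H4 at depth 16
  add 0.0.0.0/0 -> H1 at depth 0
  add 114.240.168.152/30 -> H5 at depth 30
  lookup 182.0.0.144: bits 10110110 walk d0:H1→d1:-→d2:-→d3:-→d4:-→d5:-→d6:-→d7:-→d8:H0 -> H0
  lookup 219.185.219.4: bits 11 walk d0:H1→d1:-→d2:- -> H1
  lookup 182.9.40.180: bits 10110110 walk d0:H1→d1:-→d2:-→d3:-→d4:-→d5:-→d6:-→d7:-→d8:H0 -> H0
  lookup 182.177.4.25: bits 10110110101100010000010 walk d0:H1→d1:-→d2:-→d3:-→d4:-→d5:-→d6:-→d7:-→d8:H0→d9:-→d10:-→d11:-→d12:-→d13:-→d14:-→d15:-→d16:-→d17:-→d18:-→d19:-→d20:-→d21:-→d22:-→d23:H6 -> H6
  lookup 182.177.4.31: bits 10110110101100010000010 walk d0:H1→d1:-→d2:-→d3:-→d4:-→d5:-→d6:-→d7:-→d8:H0→d9:-→d10:-→d11:-→d12:-→d13:-→d14:-→d15:-→d16:-→d17:-→d18:-→d19:-→d20:-→d21:-→d22:-→d23:H6 -> H6
  lookup 114.240.168.155: bits 011100101111000010101000100110 walk d0:H1→d1:-→d2:-→d3:-→d4:-→d5:-→d6:-→d7:-→d8:-→d9:-→d10:-→d11:-→d12:-→d13:-→d14:-→d15:-→d16:-→d17:-→d18:-→d19:-→d20:-→d21:-→d22:-→d23:-→d24:-→d25:-→d26:-→d27:-→d28:-→d29:-→d30:H5 -> H5
  add 114.240.160.0/20 -> H5 at depth 20
  lookup 114.240.168.153: bits 011100101111000010101000100110 walk d0:H1→d1:-→d2:-→d3:-→d4:-→d5:-→d6:-→d7:-→d8:-→d9:-→d10:-→d11:-→d12:-→d13:-→d14:-→d15:-→d16:-→d17:-→d18:-→d19:-→d20:H5→d21:-→d22:-→d23:-→d24:-→d25:-→d26:-→d27:-→d28:-→d29:-→d30:H5 -> H5
  del 114.240.160.0/20 (clear depth 20)
  lookup 114.240.168.154: bits 011100101111000010101000100110 walk d0:H1→d1:-→d2:-→d3:-→d4:-→d5:-→d6:-→d7:-→d8:-→d9:-→d10:-→d11:-→d12:-→d13:-→d14:-→d15:-→d16:-→d17:-→d18:-→d19:-→d20:-→d21:-→d22:-→d23:-→d24:-→d25:-→d26:-→d27:-→d28:-→d29:-→d30:H5 -> H5
  lookup 234.251.7.127: bits 111010101111101100000 walk d0:H1→d1:-→d2:-→d3:-→d4:-→d5:-→d6:-→d7:-→d8:-→d9:-→d10:-→d11:-→d12:-→d13:-→d14:-→d15:-→d16:H4→d17:-→d18:-→d19:-→d20:-→d21:- -> H4

== LOOKUPS ==
["no-route","H5","H6","H0","H1","H0","H6","H6","H5","H5","H5","H4"]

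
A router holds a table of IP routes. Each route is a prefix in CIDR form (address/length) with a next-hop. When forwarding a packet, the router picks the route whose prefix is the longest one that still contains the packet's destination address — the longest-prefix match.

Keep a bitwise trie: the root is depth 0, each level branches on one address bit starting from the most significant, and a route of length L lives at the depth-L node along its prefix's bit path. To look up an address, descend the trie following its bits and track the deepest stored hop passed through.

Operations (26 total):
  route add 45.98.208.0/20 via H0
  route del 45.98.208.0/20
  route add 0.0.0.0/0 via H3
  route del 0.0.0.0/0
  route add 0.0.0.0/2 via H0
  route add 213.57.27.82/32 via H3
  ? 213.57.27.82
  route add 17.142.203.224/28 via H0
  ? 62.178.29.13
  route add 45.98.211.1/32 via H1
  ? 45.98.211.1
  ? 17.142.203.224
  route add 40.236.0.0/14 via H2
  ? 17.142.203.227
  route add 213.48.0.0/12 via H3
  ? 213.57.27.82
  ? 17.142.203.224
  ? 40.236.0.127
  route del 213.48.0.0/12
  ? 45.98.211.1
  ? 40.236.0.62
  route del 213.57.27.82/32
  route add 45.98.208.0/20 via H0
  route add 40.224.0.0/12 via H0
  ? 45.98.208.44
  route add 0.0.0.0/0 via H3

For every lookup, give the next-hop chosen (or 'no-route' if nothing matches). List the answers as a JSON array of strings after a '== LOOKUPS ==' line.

Process each operation:
  + 45.98.208.0/20 (H0) depth=20
  del 45.98.208.0/20 (clear depth 20)
  + 0.0.0.0/0 (H3) depth=0
  del 0.0.0.0/0 (clear depth 0)
  + 0.0.0.0/2 (H0) depth=2
  + 213.57.27.82/32 (H3) depth=32
  lookup 213.57.27.82: bits 11010101001110010001101101010010 walk d0:-→d1:-→d2:-→d3:-→d4:-→d5:-→d6:-→d7:-→d8:-→d9:-→d10:-→d11:-→d12:-→d13:-→d14:-→d15:-→d16:-→d17:-→d18:-→d19:-→d20:-→d21:-→d22:-→d23:-→d24:-→d25:-→d26:-→d27:-→d28:-→d29:-→d30:-→d31:-→d32:H3 -> H3
  + 17.142.203.224/28 (H0) depth=28
  lookup 62.178.29.13: bits 001 walk d0:-→d1:-→d2:H0→d3:- -> H0
  + 45.98.211.1/32 (H1) depth=32
  lookup 45.98.211.1: bits 00101101011000101101001100000001 walk d0:-→d1:-→d2:H0→d3:-→d4:-→d5:-→d6:-→d7:-→d8:-→d9:-→d10:-→d11:-→d12:-→d13:-→d14:-→d15:-→d16:-→d17:-→d18:-→d19:-→d20:-→d21:-→d22:-→d23:-→d24:-→d25:-→d26:-→d27:-→d28:-→d29:-→d30:-→d31:-→d32:H1 -> H1
  lookup 17.142.203.224: bits 0001000110001110110010111110 walk d0:-→d1:-→d2:H0→d3:-→d4:-→d5:-→d6:-→d7:-→d8:-→d9:-→d10:-→d11:-→d12:-→d13:-→d14:-→d15:-→d16:-→d17:-→d18:-→d19:-→d20:-→d21:-→d22:-→d23:-→d24:-→d25:-→d26:-→d27:-→d28:H0 -> H0
  + 40.236.0.0/14 (H2) depth=14
  lookup 17.142.203.227: bits 0001000110001110110010111110 walk d0:-→d1:-→d2:H0→d3:-→d4:-→d5:-→d6:-→d7:-→d8:-→d9:-→d10:-→d11:-→d12:-→d13:-→d14:-→d15:-→d16:-→d17:-→d18:-→d19:-→d20:-→d21:-→d22:-→d23:-→d24:-→d25:-→d26:-→d27:-→d28:H0 -> H0
  + 213.48.0.0/12 (H3) depth=12
  lookup 213.57.27.82: bits 11010101001110010001101101010010 walk d0:-→d1:-→d2:-→d3:-→d4:-→d5:-→d6:-→d7:-→d8:-→d9:-→d10:-→d11:-→d12:H3→d13:-→d14:-→d15:-→d16:-→d17:-→d18:-→d19:-→d20:-→d21:-→d22:-→d23:-→d24:-→d25:-→d26:-→d27:-→d28:-→d29:-→d30:-→d31:-→d32:H3 -> H3
  lookup 17.142.203.224: bits 0001000110001110110010111110 walk d0:-→d1:-→d2:H0→d3:-→d4:-→d5:-→d6:-→d7:-→d8:-→d9:-→d10:-→d11:-→d12:-→d13:-→d14:-→d15:-→d16:-→d17:-→d18:-→d19:-→d20:-→d21:-→d22:-→d23:-→d24:-→d25:-→d26:-→d27:-→d28:H0 -> H0
  lookup 40.236.0.127: bits 00101000111011 walk d0:-→d1:-→d2:H0→d3:-→d4:-→d5:-→d6:-→d7:-→d8:-→d9:-→d10:-→d11:-→d12:-→d13:-→d14:H2 -> H2
  del 213.48.0.0/12 (clear depth 12)
  lookup 45.98.211.1: bits 00101101011000101101001100000001 walk d0:-→d1:-→d2:H0→d3:-→d4:-→d5:-→d6:-→d7:-→d8:-→d9:-→d10:-→d11:-→d12:-→d13:-→d14:-→d15:-→d16:-→d17:-→d18:-→d19:-→d20:-→d21:-→d22:-→d23:-→d24:-→d25:-→d26:-→d27:-→d28:-→d29:-→d30:-→d31:-→d32:H1 -> H1
  lookup 40.236.0.62: bits 00101000111011 walk d0:-→d1:-→d2:H0→d3:-→d4:-→d5:-→d6:-→d7:-→d8:-→d9:-→d10:-→d11:-→d12:-→d13:-→d14:H2 -> H2
  del 213.57.27.82/32 (clear depth 32)
  + 45.98.208.0/20 (H0) depth=20
  + 40.224.0.0/12 (H0) depth=12
  lookup 45.98.208.44: bits 0010110101100010110100 walk d0:-→d1:-→d2:H0→d3:-→d4:-→d5:-→d6:-→d7:-→d8:-→d9:-→d10:-→d11:-→d12:-→d13:-→d14:-→d15:-→d16:-→d17:-→d18:-→d19:-→d20:H0→d21:-→d22:- -> H0
  + 0.0.0.0/0 (H3) depth=0

== LOOKUPS ==
["H3","H0","H1","H0","H0","H3","H0","H2","H1","H2","H0"]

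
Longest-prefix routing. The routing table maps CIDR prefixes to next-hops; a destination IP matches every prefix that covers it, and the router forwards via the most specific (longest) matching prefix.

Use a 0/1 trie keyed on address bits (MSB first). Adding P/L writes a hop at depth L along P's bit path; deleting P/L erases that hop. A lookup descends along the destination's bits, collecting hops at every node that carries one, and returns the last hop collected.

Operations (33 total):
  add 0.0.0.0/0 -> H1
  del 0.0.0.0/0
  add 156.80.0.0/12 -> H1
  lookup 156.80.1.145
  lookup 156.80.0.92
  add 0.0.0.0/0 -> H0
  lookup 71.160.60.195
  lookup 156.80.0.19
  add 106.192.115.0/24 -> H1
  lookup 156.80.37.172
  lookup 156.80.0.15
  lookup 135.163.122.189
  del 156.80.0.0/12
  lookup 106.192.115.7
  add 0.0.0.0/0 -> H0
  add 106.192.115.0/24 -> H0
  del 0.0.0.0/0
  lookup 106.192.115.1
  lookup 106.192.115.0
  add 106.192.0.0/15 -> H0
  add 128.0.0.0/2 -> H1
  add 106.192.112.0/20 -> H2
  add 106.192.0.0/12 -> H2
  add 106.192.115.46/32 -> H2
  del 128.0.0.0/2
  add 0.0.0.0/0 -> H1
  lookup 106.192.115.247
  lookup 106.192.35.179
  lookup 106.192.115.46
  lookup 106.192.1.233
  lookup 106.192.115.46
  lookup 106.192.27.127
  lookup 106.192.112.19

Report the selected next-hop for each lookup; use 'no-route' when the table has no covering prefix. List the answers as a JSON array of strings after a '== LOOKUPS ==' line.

Process each operation:
  add 0.0.0.0/0 -> H1 at depth 0
  del 0.0.0.0/0 (clear depth 0)
  add 156.80.0.0/12 -> H1 at depth 12
  Q 156.80.1.145: descend 100111000101 ; hops seen [H1] ; pick H1
  Q 156.80.0.92: descend 100111000101 ; hops seen [H1] ; pick H1
  add 0.0.0.0/0 -> H0 at depth 0
  Q 71.160.60.195: descend ε ; hops seen [H0] ; pick H0
  Q 156.80.0.19: descend 100111000101 ; hops seen [H0,H1] ; pick H1
  add 106.192.115.0/24 -> H1 at depth 24
  Q 156.80.37.172: descend 100111000101 ; hops seen [H0,H1] ; pick H1
  Q 156.80.0.15: descend 100111000101 ; hops seen [H0,H1] ; pick H1
  Q 135.163.122.189: descend 100 ; hops seen [H0] ; pick H0
  del 156.80.0.0/12 (clear depth 12)
  Q 106.192.115.7: descend 011010101100000001110011 ; hops seen [H0,H1] ; pick H1
  add 0.0.0.0/0 -> H0 at depth 0
  add 106.192.115.0/24 -> H0 at depth 24
  del 0.0.0.0/0 (clear depth 0)
  Q 106.192.115.1: descend 011010101100000001110011 ; hops seen [H0] ; pick H0
  Q 106.192.115.0: descend 011010101100000001110011 ; hops seen [H0] ; pick H0
  add 106.192.0.0/15 -> H0 at depth 15
  add 128.0.0.0/2 -> H1 at depth 2
  add 106.192.112.0/20 -> H2 at depth 20
  add 106.192.0.0/12 -> H2 at depth 12
  add 106.192.115.46/32 -> H2 at depth 32
  del 128.0.0.0/2 (clear depth 2)
  add 0.0.0.0/0 -> H1 at depth 0
  Q 106.192.115.247: descend 011010101100000001110011 ; hops seen [H1,H2,H0,H2,H0] ; pick H0
  Q 106.192.35.179: descend 01101010110000000 ; hops seen [H1,H2,H0] ; pick H0
  Q 106.192.115.46: descend 01101010110000000111001100101110 ; hops seen [H1,H2,H0,H2,H0,H2] ; pick H2
  Q 106.192.1.233: descend 01101010110000000 ; hops seen [H1,H2,H0] ; pick H0
  Q 106.192.115.46: descend 01101010110000000111001100101110 ; hops seen [H1,H2,H0,H2,H0,H2] ; pick H2
  Q 106.192.27.127: descend 01101010110000000 ; hops seen [H1,H2,H0] ; pick H0
  Q 106.192.112.19: descend 0110101011000000011100 ; hops seen [H1,H2,H0,H2] ; pick H2

== LOOKUPS ==
["H1","H1","H0","H1","H1","H1","H0","H1","H0","H0","H0","H0","H2","H0","H2","H0","H2"]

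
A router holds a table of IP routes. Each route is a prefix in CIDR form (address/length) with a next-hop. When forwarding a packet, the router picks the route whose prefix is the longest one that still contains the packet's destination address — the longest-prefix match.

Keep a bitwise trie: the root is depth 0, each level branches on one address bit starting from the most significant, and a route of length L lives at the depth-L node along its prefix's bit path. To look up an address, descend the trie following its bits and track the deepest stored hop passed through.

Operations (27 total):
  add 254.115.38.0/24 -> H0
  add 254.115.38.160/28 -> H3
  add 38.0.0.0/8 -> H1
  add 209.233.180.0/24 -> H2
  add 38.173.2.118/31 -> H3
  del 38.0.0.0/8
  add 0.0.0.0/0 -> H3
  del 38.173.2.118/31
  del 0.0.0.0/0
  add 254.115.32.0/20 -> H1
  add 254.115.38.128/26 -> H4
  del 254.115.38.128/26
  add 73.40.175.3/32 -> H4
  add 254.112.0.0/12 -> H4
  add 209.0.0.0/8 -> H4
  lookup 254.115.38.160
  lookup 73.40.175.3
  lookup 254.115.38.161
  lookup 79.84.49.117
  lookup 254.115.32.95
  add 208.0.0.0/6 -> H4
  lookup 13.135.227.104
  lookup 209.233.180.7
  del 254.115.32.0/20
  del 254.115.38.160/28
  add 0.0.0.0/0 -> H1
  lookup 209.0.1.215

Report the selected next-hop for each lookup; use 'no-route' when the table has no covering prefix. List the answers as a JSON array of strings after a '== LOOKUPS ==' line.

Process each operation:
  + 254.115.38.0/24 (H0) depth=24
  + 254.115.38.160/28 (H3) depth=28
  + 38.0.0.0/8 (H1) depth=8
  + 209.233.180.0/24 (H2) depth=24
  + 38.173.2.118/31 (H3) depth=31
  - 38.0.0.0/8 clear@8
  + 0.0.0.0/0 (H3) depth=0
  - 38.173.2.118/31 clear@31
  - 0.0.0.0/0 clear@0
  + 254.115.32.0/20 (H1) depth=20
  + 254.115.38.128/26 (H4) depth=26
  - 254.115.38.128/26 clear@26
  + 73.40.175.3/32 (H4) depth=32
  + 254.112.0.0/12 (H4) depth=12
  + 209.0.0.0/8 (H4) depth=8
  ? 254.115.38.160  path d0:-→d1:-→d2:-→d3:-→d4:-→d5:-→d6:-→d7:-→d8:-→d9:-→d10:-→d11:-→d12:H4→d13:-→d14:-→d15:-→d16:-→d17:-→d18:-→d19:-→d20:H1→d21:-→d22:-→d23:-→d24:H0→d25:-→d26:-→d27:-→d28:H3  best=H3
  ? 73.40.175.3  path d0:-→d1:-→d2:-→d3:-→d4:-→d5:-→d6:-→d7:-→d8:-→d9:-→d10:-→d11:-→d12:-→d13:-→d14:-→d15:-→d16:-→d17:-→d18:-→d19:-→d20:-→d21:-→d22:-→d23:-→d24:-→d25:-→d26:-→d27:-→d28:-→d29:-→d30:-→d31:-→d32:H4  best=H4
  ? 254.115.38.161  path d0:-→d1:-→d2:-→d3:-→d4:-→d5:-→d6:-→d7:-→d8:-→d9:-→d10:-→d11:-→d12:H4→d13:-→d14:-→d15:-→d16:-→d17:-→d18:-→d19:-→d20:H1→d21:-→d22:-→d23:-→d24:H0→d25:-→d26:-→d27:-→d28:H3  best=H3
  ? 79.84.49.117  path d0:-→d1:-→d2:-→d3:-→d4:-→d5:-  best=no-route
  ? 254.115.32.95  path d0:-→d1:-→d2:-→d3:-→d4:-→d5:-→d6:-→d7:-→d8:-→d9:-→d10:-→d11:-→d12:H4→d13:-→d14:-→d15:-→d16:-→d17:-→d18:-→d19:-→d20:H1→d21:-  best=H1
  + 208.0.0.0/6 (H4) depth=6
  ? 13.135.227.104  path d0:-→d1:-→d2:-  best=no-route
  ? 209.233.180.7  path d0:-→d1:-→d2:-→d3:-→d4:-→d5:-→d6:H4→d7:-→d8:H4→d9:-→d10:-→d11:-→d12:-→d13:-→d14:-→d15:-→d16:-→d17:-→d18:-→d19:-→d20:-→d21:-→d22:-→d23:-→d24:H2  best=H2
  - 254.115.32.0/20 clear@20
  - 254.115.38.160/28 clear@28
  + 0.0.0.0/0 (H1) depth=0
  ? 209.0.1.215  path d0:H1→d1:-→d2:-→d3:-→d4:-→d5:-→d6:H4→d7:-→d8:H4  best=H4

== LOOKUPS ==
["H3","H4","H3","no-route","H1","no-route","H2","H4"]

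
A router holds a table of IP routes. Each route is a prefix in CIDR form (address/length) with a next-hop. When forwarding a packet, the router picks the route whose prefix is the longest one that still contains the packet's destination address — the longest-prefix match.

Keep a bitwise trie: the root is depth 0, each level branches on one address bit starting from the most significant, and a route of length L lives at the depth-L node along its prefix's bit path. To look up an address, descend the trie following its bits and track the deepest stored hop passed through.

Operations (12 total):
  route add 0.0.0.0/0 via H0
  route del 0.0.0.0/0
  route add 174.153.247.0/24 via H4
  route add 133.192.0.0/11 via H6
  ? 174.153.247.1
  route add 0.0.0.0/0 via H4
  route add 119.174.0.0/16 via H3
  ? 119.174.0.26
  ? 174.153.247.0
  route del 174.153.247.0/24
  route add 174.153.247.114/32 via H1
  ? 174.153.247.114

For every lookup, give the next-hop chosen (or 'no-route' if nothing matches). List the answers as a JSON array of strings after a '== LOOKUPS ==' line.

Trace:
  + 0.0.0.0/0 (H0) depth=0
  - 0.0.0.0/0 clear@0
  + 174.153.247.0/24 (H4) depth=24
  + 133.192.0.0/11 (H6) depth=11
  ? 174.153.247.1  path d0:-→d1:-→d2:-→d3:-→d4:-→d5:-→d6:-→d7:-→d8:-→d9:-→d10:-→d11:-→d12:-→d13:-→d14:-→d15:-→d16:-→d17:-→d18:-→d19:-→d20:-→d21:-→d22:-→d23:-→d24:H4  best=H4
  + 0.0.0.0/0 (H4) depth=0
  + 119.174.0.0/16 (H3) depth=16
  ? 119.174.0.26  path d0:H4→d1:-→d2:-→d3:-→d4:-→d5:-→d6:-→d7:-→d8:-→d9:-→d10:-→d11:-→d12:-→d13:-→d14:-→d15:-→d16:H3  best=H3
  ? 174.153.247.0  path d0:H4→d1:-→d2:-→d3:-→d4:-→d5:-→d6:-→d7:-→d8:-→d9:-→d10:-→d11:-→d12:-→d13:-→d14:-→d15:-→d16:-→d17:-→d18:-→d19:-→d20:-→d21:-→d22:-→d23:-→d24:H4  best=H4
  - 174.153.247.0/24 clear@24
  + 174.153.247.114/32 (H1) depth=32
  ? 174.153.247.114  path d0:H4→d1:-→d2:-→d3:-→d4:-→d5:-→d6:-→d7:-→d8:-→d9:-→d10:-→d11:-→d12:-→d13:-→d14:-→d15:-→d16:-→d17:-→d18:-→d19:-→d20:-→d21:-→d22:-→d23:-→d24:-→d25:-→d26:-→d27:-→d28:-→d29:-→d30:-→d31:-→d32:H1  best=H1

== LOOKUPS ==
["H4","H3","H4","H1"]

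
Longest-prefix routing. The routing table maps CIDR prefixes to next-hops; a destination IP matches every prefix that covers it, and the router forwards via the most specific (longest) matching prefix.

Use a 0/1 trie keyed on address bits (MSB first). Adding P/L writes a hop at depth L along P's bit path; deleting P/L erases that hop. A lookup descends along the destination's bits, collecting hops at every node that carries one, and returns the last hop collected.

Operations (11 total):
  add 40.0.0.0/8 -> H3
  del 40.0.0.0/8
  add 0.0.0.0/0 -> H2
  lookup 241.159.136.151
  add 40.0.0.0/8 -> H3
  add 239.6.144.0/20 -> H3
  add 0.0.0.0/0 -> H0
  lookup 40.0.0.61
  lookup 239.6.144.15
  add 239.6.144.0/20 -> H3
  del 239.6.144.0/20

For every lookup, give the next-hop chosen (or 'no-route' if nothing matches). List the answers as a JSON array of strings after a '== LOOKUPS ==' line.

Apply in order:
  + 40.0.0.0/8 (H3) depth=8
  del 40.0.0.0/8 (clear depth 8)
  + 0.0.0.0/0 (H2) depth=0
  Q 241.159.136.151: descend ε ; hops seen [H2] ; pick H2
  + 40.0.0.0/8 (H3) depth=8
  + 239.6.144.0/20 (H3) depth=20
  + 0.0.0.0/0 (H0) depth=0
  Q 40.0.0.61: descend 00101000 ; hops seen [H0,H3] ; pick H3
  Q 239.6.144.15: descend 11101111000001101001 ; hops seen [H0,H3] ; pick H3
  + 239.6.144.0/20 (H3) depth=20
  del 239.6.144.0/20 (clear depth 20)

== LOOKUPS ==
["H2","H3","H3"]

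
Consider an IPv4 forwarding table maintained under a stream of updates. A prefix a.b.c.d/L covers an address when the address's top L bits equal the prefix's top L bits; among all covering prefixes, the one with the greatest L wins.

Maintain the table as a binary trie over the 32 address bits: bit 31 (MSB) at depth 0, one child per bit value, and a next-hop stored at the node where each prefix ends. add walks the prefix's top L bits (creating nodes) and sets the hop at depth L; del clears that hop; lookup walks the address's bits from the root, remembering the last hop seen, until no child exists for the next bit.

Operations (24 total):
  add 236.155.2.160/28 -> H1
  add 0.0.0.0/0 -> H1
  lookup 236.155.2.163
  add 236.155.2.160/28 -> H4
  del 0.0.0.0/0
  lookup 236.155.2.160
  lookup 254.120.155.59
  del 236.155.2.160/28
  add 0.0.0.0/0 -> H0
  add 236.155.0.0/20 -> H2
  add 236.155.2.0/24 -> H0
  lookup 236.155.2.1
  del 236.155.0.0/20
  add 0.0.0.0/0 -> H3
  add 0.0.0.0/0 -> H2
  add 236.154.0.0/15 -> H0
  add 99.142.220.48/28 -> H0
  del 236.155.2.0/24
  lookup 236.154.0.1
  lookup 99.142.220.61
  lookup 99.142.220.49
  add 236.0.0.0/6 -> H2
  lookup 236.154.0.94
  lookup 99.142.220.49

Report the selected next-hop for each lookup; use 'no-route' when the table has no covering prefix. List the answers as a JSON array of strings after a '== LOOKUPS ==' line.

Trace:
  + 236.155.2.160/28 (H1) depth=28
  + 0.0.0.0/0 (H1) depth=0
  ? 236.155.2.163  path d0:H1→d1:-→d2:-→d3:-→d4:-→d5:-→d6:-→d7:-→d8:-→d9:-→d10:-→d11:-→d12:-→d13:-→d14:-→d15:-→d16:-→d17:-→d18:-→d19:-→d20:-→d21:-→d22:-→d23:-→d24:-→d25:-→d26:-→d27:-→d28:H1  best=H1
  + 236.155.2.160/28 (H4) depth=28
  del 0.0.0.0/0 (clear depth 0)
  ? 236.155.2.160  path d0:-→d1:-→d2:-→d3:-→d4:-→d5:-→d6:-→d7:-→d8:-→d9:-→d10:-→d11:-→d12:-→d13:-→d14:-→d15:-→d16:-→d17:-→d18:-→d19:-→d20:-→d21:-→d22:-→d23:-→d24:-→d25:-→d26:-→d27:-→d28:H4  best=H4
  ? 254.120.155.59  path d0:-→d1:-→d2:-→d3:-  best=no-route
  del 236.155.2.160/28 (clear depth 28)
  + 0.0.0.0/0 (H0) depth=0
  + 236.155.0.0/20 (H2) depth=20
  + 236.155.2.0/24 (H0) depth=24
  ? 236.155.2.1  path d0:H0→d1:-→d2:-→d3:-→d4:-→d5:-→d6:-→d7:-→d8:-→d9:-→d10:-→d11:-→d12:-→d13:-→d14:-→d15:-→d16:-→d17:-→d18:-→d19:-→d20:H2→d21:-→d22:-→d23:-→d24:H0  best=H0
  del 236.155.0.0/20 (clear depth 20)
  + 0.0.0.0/0 (H3) depth=0
  + 0.0.0.0/0 (H2) depth=0
  + 236.154.0.0/15 (H0) depth=15
  + 99.142.220.48/28 (H0) depth=28
  del 236.155.2.0/24 (clear depth 24)
  ? 236.154.0.1  path d0:H2→d1:-→d2:-→d3:-→d4:-→d5:-→d6:-→d7:-→d8:-→d9:-→d10:-→d11:-→d12:-→d13:-→d14:-→d15:H0  best=H0
  ? 99.142.220.61  path d0:H2→d1:-→d2:-→d3:-→d4:-→d5:-→d6:-→d7:-→d8:-→d9:-→d10:-→d11:-→d12:-→d13:-→d14:-→d15:-→d16:-→d17:-→d18:-→d19:-→d20:-→d21:-→d22:-→d23:-→d24:-→d25:-→d26:-→d27:-→d28:H0  best=H0
  ? 99.142.220.49  path d0:H2→d1:-→d2:-→d3:-→d4:-→d5:-→d6:-→d7:-→d8:-→d9:-→d10:-→d11:-→d12:-→d13:-→d14:-→d15:-→d16:-→d17:-→d18:-→d19:-→d20:-→d21:-→d22:-→d23:-→d24:-→d25:-→d26:-→d27:-→d28:H0  best=H0
  + 236.0.0.0/6 (H2) depth=6
  ? 236.154.0.94  path d0:H2→d1:-→d2:-→d3:-→d4:-→d5:-→d6:H2→d7:-→d8:-→d9:-→d10:-→d11:-→d12:-→d13:-→d14:-→d15:H0  best=H0
  ? 99.142.220.49  path d0:H2→d1:-→d2:-→d3:-→d4:-→d5:-→d6:-→d7:-→d8:-→d9:-→d10:-→d11:-→d12:-→d13:-→d14:-→d15:-→d16:-→d17:-→d18:-→d19:-→d20:-→d21:-→d22:-→d23:-→d24:-→d25:-→d26:-→d27:-→d28:H0  best=H0

== LOOKUPS ==
["H1","H4","no-route","H0","H0","H0","H0","H0","H0"]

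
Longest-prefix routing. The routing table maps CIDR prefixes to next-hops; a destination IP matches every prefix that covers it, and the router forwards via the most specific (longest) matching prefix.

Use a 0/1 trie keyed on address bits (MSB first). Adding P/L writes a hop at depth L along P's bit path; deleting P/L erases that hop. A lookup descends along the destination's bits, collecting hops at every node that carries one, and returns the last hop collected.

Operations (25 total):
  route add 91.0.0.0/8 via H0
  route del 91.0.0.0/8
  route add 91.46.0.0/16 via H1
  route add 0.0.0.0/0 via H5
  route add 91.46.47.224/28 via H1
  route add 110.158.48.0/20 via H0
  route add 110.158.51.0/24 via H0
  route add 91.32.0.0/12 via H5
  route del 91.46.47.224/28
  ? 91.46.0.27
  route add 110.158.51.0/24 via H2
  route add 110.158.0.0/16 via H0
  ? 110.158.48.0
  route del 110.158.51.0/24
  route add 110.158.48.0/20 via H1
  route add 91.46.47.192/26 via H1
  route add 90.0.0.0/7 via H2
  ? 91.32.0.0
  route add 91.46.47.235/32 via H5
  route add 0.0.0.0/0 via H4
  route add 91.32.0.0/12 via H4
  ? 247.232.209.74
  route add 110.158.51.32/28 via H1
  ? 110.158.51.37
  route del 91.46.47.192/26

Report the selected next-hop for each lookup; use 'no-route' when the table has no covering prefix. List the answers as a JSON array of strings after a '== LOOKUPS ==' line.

Apply in order:
  add 91.0.0.0/8 -> H0 at depth 8
  - 91.0.0.0/8 clear@8
  add 91.46.0.0/16 -> H1 at depth 16
  add 0.0.0.0/0 -> H5 at depth 0
  add 91.46.47.224/28 -> H1 at depth 28
  add 110.158.48.0/20 -> H0 at depth 20
  add 110.158.51.0/24 -> H0 at depth 24
  add 91.32.0.0/12 -> H5 at depth 12
  - 91.46.47.224/28 clear@28
  ? 91.46.0.27  path d0:H5→d1:-→d2:-→d3:-→d4:-→d5:-→d6:-→d7:-→d8:-→d9:-→d10:-→d11:-→d12:H5→d13:-→d14:-→d15:-→d16:H1→d17:-→d18:-  best=H1
  add 110.158.51.0/24 -> H2 at depth 24
  add 110.158.0.0/16 -> H0 at depth 16
  ? 110.158.48.0  path d0:H5→d1:-→d2:-→d3:-→d4:-→d5:-→d6:-→d7:-→d8:-→d9:-→d10:-→d11:-→d12:-→d13:-→d14:-→d15:-→d16:H0→d17:-→d18:-→d19:-→d20:H0→d21:-→d22:-  best=H0
  - 110.158.51.0/24 clear@24
  add 110.158.48.0/20 -> H1 at depth 20
  add 91.46.47.192/26 -> H1 at depth 26
  add 90.0.0.0/7 -> H2 at depth 7
  ? 91.32.0.0  path d0:H5→d1:-→d2:-→d3:-→d4:-→d5:-→d6:-→d7:H2→d8:-→d9:-→d10:-→d11:-→d12:H5  best=H5
  add 91.46.47.235/32 -> H5 at depth 32
  add 0.0.0.0/0 -> H4 at depth 0
  add 91.32.0.0/12 -> H4 at depth 12
  ? 247.232.209.74  path d0:H4  best=H4
  add 110.158.51.32/28 -> H1 at depth 28
  ? 110.158.51.37  path d0:H4→d1:-→d2:-→d3:-→d4:-→d5:-→d6:-→d7:-→d8:-→d9:-→d10:-→d11:-→d12:-→d13:-→d14:-→d15:-→d16:H0→d17:-→d18:-→d19:-→d20:H1→d21:-→d22:-→d23:-→d24:-→d25:-→d26:-→d27:-→d28:H1  best=H1
  - 91.46.47.192/26 clear@26

== LOOKUPS ==
["H1","H0","H5","H4","H1"]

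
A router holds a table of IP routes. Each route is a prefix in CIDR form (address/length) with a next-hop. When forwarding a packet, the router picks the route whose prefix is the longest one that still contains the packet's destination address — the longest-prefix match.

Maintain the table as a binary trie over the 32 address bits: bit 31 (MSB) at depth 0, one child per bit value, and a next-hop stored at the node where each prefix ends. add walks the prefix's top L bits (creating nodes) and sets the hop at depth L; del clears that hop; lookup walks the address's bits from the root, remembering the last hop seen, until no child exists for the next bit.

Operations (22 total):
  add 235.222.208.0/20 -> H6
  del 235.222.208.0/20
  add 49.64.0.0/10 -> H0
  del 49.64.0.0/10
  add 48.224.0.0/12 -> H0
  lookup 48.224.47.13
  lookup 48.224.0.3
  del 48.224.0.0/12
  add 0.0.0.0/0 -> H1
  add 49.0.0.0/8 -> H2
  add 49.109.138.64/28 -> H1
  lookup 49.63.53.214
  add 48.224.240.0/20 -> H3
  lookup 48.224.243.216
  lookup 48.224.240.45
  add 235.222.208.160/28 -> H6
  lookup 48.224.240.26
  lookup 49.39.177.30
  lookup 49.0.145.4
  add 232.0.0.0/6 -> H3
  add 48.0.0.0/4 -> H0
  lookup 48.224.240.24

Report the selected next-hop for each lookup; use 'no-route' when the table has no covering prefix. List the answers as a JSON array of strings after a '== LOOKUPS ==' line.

Trace:
  + 235.222.208.0/20 (H6) depth=20
  del 235.222.208.0/20 (clear depth 20)
  + 49.64.0.0/10 (H0) depth=10
  del 49.64.0.0/10 (clear depth 10)
  + 48.224.0.0/12 (H0) depth=12
  lookup 48.224.47.13: bits 001100001110 walk d0:-→d1:-→d2:-→d3:-→d4:-→d5:-→d6:-→d7:-→d8:-→d9:-→d10:-→d11:-→d12:H0 -> H0
  lookup 48.224.0.3: bits 001100001110 walk d0:-→d1:-→d2:-→d3:-→d4:-→d5:-→d6:-→d7:-→d8:-→d9:-→d10:-→d11:-→d12:H0 -> H0
  del 48.224.0.0/12 (clear depth 12)
  + 0.0.0.0/0 (H1) depth=0
  + 49.0.0.0/8 (H2) depth=8
  + 49.109.138.64/28 (H1) depth=28
  lookup 49.63.53.214: bits 001100010 walk d0:H1→d1:-→d2:-→d3:-→d4:-→d5:-→d6:-→d7:-→d8:H2→d9:- -> H2
  + 48.224.240.0/20 (H3) depth=20
  lookup 48.224.243.216: bits 00110000111000001111 walk d0:H1→d1:-→d2:-→d3:-→d4:-→d5:-→d6:-→d7:-→d8:-→d9:-→d10:-→d11:-→d12:-→d13:-→d14:-→d15:-→d16:-→d17:-→d18:-→d19:-→d20:H3 -> H3
  lookup 48.224.240.45: bits 00110000111000001111 walk d0:H1→d1:-→d2:-→d3:-→d4:-→d5:-→d6:-→d7:-→d8:-→d9:-→d10:-→d11:-→d12:-→d13:-→d14:-→d15:-→d16:-→d17:-→d18:-→d19:-→d20:H3 -> H3
  + 235.222.208.160/28 (H6) depth=28
  lookup 48.224.240.26: bits 00110000111000001111 walk d0:H1→d1:-→d2:-→d3:-→d4:-→d5:-→d6:-→d7:-→d8:-→d9:-→d10:-→d11:-→d12:-→d13:-→d14:-→d15:-→d16:-→d17:-→d18:-→d19:-→d20:H3 -> H3
  lookup 49.39.177.30: bits 001100010 walk d0:H1→d1:-→d2:-→d3:-→d4:-→d5:-→d6:-→d7:-→d8:H2→d9:- -> H2
  lookup 49.0.145.4: bits 001100010 walk d0:H1→d1:-→d2:-→d3:-→d4:-→d5:-→d6:-→d7:-→d8:H2→d9:- -> H2
  + 232.0.0.0/6 (H3) depth=6
  + 48.0.0.0/4 (H0) depth=4
  lookup 48.224.240.24: bits 00110000111000001111 walk d0:H1→d1:-→d2:-→d3:-→d4:H0→d5:-→d6:-→d7:-→d8:-→d9:-→d10:-→d11:-→d12:-→d13:-→d14:-→d15:-→d16:-→d17:-→d18:-→d19:-→d20:H3 -> H3

== LOOKUPS ==
["H0","H0","H2","H3","H3","H3","H2","H2","H3"]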